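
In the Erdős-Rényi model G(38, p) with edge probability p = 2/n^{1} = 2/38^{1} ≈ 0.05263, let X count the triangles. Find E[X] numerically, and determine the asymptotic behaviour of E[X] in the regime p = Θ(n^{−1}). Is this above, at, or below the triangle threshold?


Number of potential triangles: C(38, 3) = 8436.
Each occurs with probability p³ ≈ (0.05263)³ ≈ 1.457938e-04.
By linearity: E[X] = C(38, 3)·p³ ≈ 8436 · 1.457938e-04 ≈ 1.2299.
Here α = 1, so p = 2/n is exactly at the triangle threshold p ~ 1/n. Asymptotically E[X] → c³/6 = 2³/6 = 4/3 ≈ 1.3333, a bounded constant. In this regime the triangle count is asymptotically Poisson(c³/6).

E[X] ≈ 1.2299; in regime p = Θ(1/n^{1}) E[X] stays bounded (at the triangle threshold p ~ 1/n).


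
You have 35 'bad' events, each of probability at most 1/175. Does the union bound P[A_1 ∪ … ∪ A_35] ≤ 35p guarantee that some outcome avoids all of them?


Union bound: P[∪_{i=1}^{35} A_i] ≤ Σ_i P[A_i] ≤ 35·p = 35·(1/175) = 1/5.
Numerically: 1/5 ≈ 0.200.
Is 1/5 < 1? YES.
Since P[∪ A_i] ≤ 1/5 < 1, the complement has P[∩ A_i^c] ≥ 1 − 1/5 = 4/5 > 0, so some outcome avoids every A_i.

35·p = 1/5 ≈ 0.200; existence CERTIFIED by the union bound.


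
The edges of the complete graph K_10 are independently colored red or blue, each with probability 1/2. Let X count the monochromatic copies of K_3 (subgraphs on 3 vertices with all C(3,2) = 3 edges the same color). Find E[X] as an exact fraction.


Let X = Σ_S X_S over the C(10, 3) = 120 subsets S of size 3, where X_S = 1 if the K_3 on S is monochromatic.
For a fixed S, the K_3 on S has C(3, 2) = 3 edges. P[all 3 edges red] = (1/2)^3, and likewise for blue, so P[monochromatic] = 2·(1/2)^3 = 2^{1 − 3} = 1/4.
By linearity: E[X] = C(10, 3) · 2^{1 − 3} = 120 · 1/4 = 30.
Numerically: E[X] ≈ 30.0000.

E[X] = C(10,3)·2^(1−C(3,2)) = 30 ≈ 30.0000.


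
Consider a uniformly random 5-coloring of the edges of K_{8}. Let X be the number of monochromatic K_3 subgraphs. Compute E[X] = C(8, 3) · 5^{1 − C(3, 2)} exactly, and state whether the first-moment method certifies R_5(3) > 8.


E[X] = C(8, 3) · 5^{1 − 3} = 56 · 5^{−2} = 56/25.
As a reduced fraction: E[X] = 56/25 ≈ 2.240000.
Is E[X] < 1? NO.
Since E[X] ≥ 1, the first-moment bound is inconclusive at n = 8; it does NOT by itself certify R_5(3) > 8.

E[X] = 56/25 ≈ 2.240000; E[X] ≥ 1; first-moment method inconclusive here.


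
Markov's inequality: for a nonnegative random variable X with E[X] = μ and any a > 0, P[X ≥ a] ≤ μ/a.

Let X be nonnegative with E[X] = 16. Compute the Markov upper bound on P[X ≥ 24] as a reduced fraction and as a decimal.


μ = E[X] = 16, a = 24.
Markov: P[X ≥ 24] ≤ μ/a = (16)/24 = 2/3.
Numerically: ≈ 0.6667.
(Since a = 24 > μ = 16.0000, the bound 2/3 is < 1 and informative.)

P[X ≥ 24] ≤ 2/3 ≈ 0.6667.


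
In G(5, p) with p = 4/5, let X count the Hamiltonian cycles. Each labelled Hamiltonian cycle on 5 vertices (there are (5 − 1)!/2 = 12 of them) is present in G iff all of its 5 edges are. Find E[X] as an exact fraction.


K_5 has (5 − 1)!/2 = 12 labelled Hamiltonian cycles.
For each such Hamiltonian cycle H, let X_H = 1 if all 5 edges of H are present in G. Then P[X_H = 1] = p^{5} = (4/5)^{5} = 1024/3125.
By linearity: E[X] = Σ_H E[X_H] = 12 · p^{5} = 12 · 1024/3125 = 12288/3125.
Numerically: E[X] ≈ 3.9322.

E[X] = 12 · (4/5)^{5} = 12288/3125 ≈ 3.9322.


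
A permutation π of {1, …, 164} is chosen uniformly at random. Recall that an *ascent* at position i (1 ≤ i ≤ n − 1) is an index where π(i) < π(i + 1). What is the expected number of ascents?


Write X = Σ X_I over i = 1, …, 163, with X_I the indicator of one ascent.
There are 163 indicators.
For each fixed i, the pair (π(i), π(i+1)) is a uniformly random ordered pair of distinct values from {1, …, 164}; by symmetry P[π(i) < π(i+1)] = 1/2.
By linearity: E[X] = 163 · (1/2) = (164 − 1) · (1/2) = 163/2 ≈ 81.50000.

E[X] = 163/2 = 81.50000.


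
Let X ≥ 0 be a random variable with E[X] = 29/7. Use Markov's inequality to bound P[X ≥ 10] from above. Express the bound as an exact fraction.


μ = E[X] = 29/7, a = 10.
Markov: P[X ≥ 10] ≤ μ/a = (29/7)/10 = 29/70.
Numerically: ≈ 0.414286.
(Since a = 10 > μ = 4.142857, the bound 29/70 is < 1 and informative.)

P[X ≥ 10] ≤ 29/70 ≈ 0.414286.


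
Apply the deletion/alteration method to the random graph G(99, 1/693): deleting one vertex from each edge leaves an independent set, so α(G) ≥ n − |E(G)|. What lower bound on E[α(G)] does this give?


E[|E(G)|] = C(99, 2)·p = 4851 · (1/693) = 7.
E[α(G)] ≥ n − E[|E(G)|] = 99 − 7 = 92.
Numerically: ≈ 92.000000.
(This is only a lower bound; the true E[α(G)] may be larger.)

E[α(G)] ≥ 92 ≈ 92.000000.


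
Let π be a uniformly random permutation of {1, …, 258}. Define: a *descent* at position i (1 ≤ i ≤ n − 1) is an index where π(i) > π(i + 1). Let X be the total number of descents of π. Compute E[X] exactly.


Write X = Σ X_I over i = 1, …, 257, with X_I the indicator of one descent.
There are 257 indicators.
For each fixed i, the pair (π(i), π(i+1)) is a uniformly random ordered pair of distinct values from {1, …, 258}; by symmetry P[π(i) > π(i+1)] = 1/2.
By linearity: E[X] = 257 · (1/2) = (258 − 1) · (1/2) = 257/2 ≈ 128.5000.

E[X] = 257/2 = 128.5000.


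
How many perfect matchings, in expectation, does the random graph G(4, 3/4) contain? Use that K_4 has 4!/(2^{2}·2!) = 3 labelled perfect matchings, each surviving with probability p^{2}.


K_4 has 4!/(2^{2}·2!) = 3 labelled perfect matchings.
For each such perfect matching H, let X_H = 1 if all 2 edges of H are present in G. Then P[X_H = 1] = p^{2} = (3/4)^{2} = 9/16.
By linearity: E[X] = Σ_H E[X_H] = 3 · p^{2} = 3 · 9/16 = 27/16.
Numerically: E[X] ≈ 1.6875.

E[X] = 3 · (3/4)^{2} = 27/16 ≈ 1.6875.


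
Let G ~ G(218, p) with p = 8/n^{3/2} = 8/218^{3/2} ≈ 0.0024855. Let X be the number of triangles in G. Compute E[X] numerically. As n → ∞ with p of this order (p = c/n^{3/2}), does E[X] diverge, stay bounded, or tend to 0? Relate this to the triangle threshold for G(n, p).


Number of potential triangles: C(218, 3) = 1703016.
Each occurs with probability p³ ≈ (0.0024855)³ ≈ 1.5353795e-08.
By linearity: E[X] = C(218, 3)·p³ ≈ 1703016 · 1.5353795e-08 ≈ 0.02615.
Since α = 3/2 > 1, p = c/n^{3/2} = o(1/n) is below the triangle threshold p ~ 1/n. Asymptotically E[X] ~ (c³/6)·n^{3(1−α)} = (8³/6)·n^{-1.5} → 0, so by Markov's inequality G has no triangles w.h.p.

E[X] ≈ 0.02615; in regime p = Θ(1/n^{3/2}) E[X] tends to 0 (below the triangle threshold p ~ 1/n).


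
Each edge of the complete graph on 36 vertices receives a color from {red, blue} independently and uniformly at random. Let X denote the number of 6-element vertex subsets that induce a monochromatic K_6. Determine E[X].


Let X = Σ_S X_S over the C(36, 6) = 1947792 subsets S of size 6, where X_S = 1 if the K_6 on S is monochromatic.
For a fixed S, the K_6 on S has C(6, 2) = 15 edges. P[all 15 edges red] = (1/2)^15, and likewise for blue, so P[monochromatic] = 2·(1/2)^15 = 2^{1 − 15} = 1/16384.
Summing: E[X] = C(36, 6) · 2^{1 − 15} = 1947792 · 1/16384 = 121737/1024.
Numerically: E[X] ≈ 118.8838.

E[X] = C(36,6)·2^(1−C(6,2)) = 121737/1024 ≈ 118.8838.


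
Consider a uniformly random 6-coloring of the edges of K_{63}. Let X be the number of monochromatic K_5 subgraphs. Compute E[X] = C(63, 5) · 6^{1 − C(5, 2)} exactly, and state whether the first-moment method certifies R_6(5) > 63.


E[X] = C(63, 5) · 6^{1 − 10} = 7028847 · 6^{−9} = 7028847/10077696.
As a reduced fraction: E[X] = 780983/1119744 ≈ 0.69747.
Is E[X] < 1? YES.
Since E[X] < 1, there exists a 6-coloring of K_{63} with no monochromatic K_5; hence R_6(5) > 63.

E[X] = 780983/1119744 ≈ 0.69747; E[X] < 1, so R_6(5) > 63.


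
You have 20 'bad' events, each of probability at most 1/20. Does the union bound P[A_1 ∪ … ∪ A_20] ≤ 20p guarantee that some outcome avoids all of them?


Union bound: P[∪_{i=1}^{20} A_i] ≤ Σ_i P[A_i] ≤ 20·p = 20·(1/20) = 1.
Numerically: 1 ≈ 1.00000.
Is 1 < 1? NO.
Since the bound 1 is ≥ 1, the union bound is uninformative here; it does NOT by itself certify existence.

20·p = 1 ≈ 1.00000; existence NOT certified by the union bound.


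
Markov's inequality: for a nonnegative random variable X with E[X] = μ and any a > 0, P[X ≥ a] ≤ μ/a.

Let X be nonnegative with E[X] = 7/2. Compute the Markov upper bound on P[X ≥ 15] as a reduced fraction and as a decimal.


μ = E[X] = 7/2, a = 15.
Markov: P[X ≥ 15] ≤ μ/a = (7/2)/15 = 7/30.
Numerically: ≈ 0.233333.
(Since a = 15 > μ = 3.500000, the bound 7/30 is < 1 and informative.)

P[X ≥ 15] ≤ 7/30 ≈ 0.233333.


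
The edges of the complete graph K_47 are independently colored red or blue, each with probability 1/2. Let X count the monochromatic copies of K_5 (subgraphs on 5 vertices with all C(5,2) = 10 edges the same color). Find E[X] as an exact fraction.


Let X = Σ_S X_S over the C(47, 5) = 1533939 subsets S of size 5, where X_S = 1 if the K_5 on S is monochromatic.
For a fixed S, the K_5 on S has C(5, 2) = 10 edges. P[all 10 edges red] = (1/2)^10, and likewise for blue, so P[monochromatic] = 2·(1/2)^10 = 2^{1 − 10} = 1/512.
By linearity of expectation: E[X] = C(47, 5) · 2^{1 − 10} = 1533939 · 1/512 = 1533939/512.
Numerically: E[X] ≈ 2995.974609.

E[X] = C(47,5)·2^(1−C(5,2)) = 1533939/512 ≈ 2995.974609.


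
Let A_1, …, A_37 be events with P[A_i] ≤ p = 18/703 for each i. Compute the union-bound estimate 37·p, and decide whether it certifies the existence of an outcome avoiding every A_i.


Union bound: P[∪_{i=1}^{37} A_i] ≤ Σ_i P[A_i] ≤ 37·p = 37·(18/703) = 18/19.
Numerically: 18/19 ≈ 0.9474.
Is 18/19 < 1? YES.
Since P[∪ A_i] ≤ 18/19 < 1, the complement has P[∩ A_i^c] ≥ 1 − 18/19 = 1/19 > 0, so some outcome avoids every A_i.

37·p = 18/19 ≈ 0.9474; existence CERTIFIED by the union bound.


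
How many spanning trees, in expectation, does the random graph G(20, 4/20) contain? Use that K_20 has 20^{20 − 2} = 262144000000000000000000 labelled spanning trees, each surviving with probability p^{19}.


K_20 has 20^{20 − 2} = 262144000000000000000000 labelled spanning trees.
For each such spanning tree H, let X_H = 1 if all 19 edges of H are present in G. Then P[X_H = 1] = p^{19} = (1/5)^{19} = 1/19073486328125.
Summing the indicators: E[X] = Σ_H E[X_H] = 262144000000000000000000 · p^{19} = 262144000000000000000000 · 1/19073486328125 = 68719476736/5.
Numerically: E[X] ≈ 1.37e+10.

E[X] = 262144000000000000000000 · (1/5)^{19} = 68719476736/5 ≈ 1.37e+10.


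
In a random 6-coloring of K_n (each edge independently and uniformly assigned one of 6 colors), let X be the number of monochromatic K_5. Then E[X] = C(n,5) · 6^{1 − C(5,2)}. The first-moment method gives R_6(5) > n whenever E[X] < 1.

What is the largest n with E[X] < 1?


We need C(n, 5) · 6^{1 − 10} < 1, i.e. C(n, 5) < 6^{10 − 1} = 10077696.
Check values of n near the boundary:
  n = 63: C(63, 5) = 7028847; 7028847 < 10077696? YES
  n = 64: C(64, 5) = 7624512; 7624512 < 10077696? YES
  n = 65: C(65, 5) = 8259888; 8259888 < 10077696? YES
  n = 66: C(66, 5) = 8936928; 8936928 < 10077696? YES
  n = 67: C(67, 5) = 9657648; 9657648 < 10077696? YES
  n = 68: C(68, 5) = 10424128; 10424128 < 10077696? NO
The largest n with C(n, 5) < 10077696 is n = 67 (where E[X] = 67067/69984 ≈ 0.9583). Hence R_6(5) > 67, i.e. R_6(5) ≥ 68.

Largest n = 67; hence R_6(5) > 67.


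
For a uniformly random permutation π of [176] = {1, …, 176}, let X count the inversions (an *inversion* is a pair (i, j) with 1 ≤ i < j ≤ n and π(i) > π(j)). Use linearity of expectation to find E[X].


Write X = Σ X_I over the C(176, 2) = 15400 pairs i < j, with X_I the indicator of one inversion.
There are 15400 indicators.
For each fixed pair i < j, the values π(i) and π(j) are two distinct elements of {1, …, 176} in uniformly random order; by symmetry P[π(i) > π(j)] = 1/2.
By linearity: E[X] = 15400 · (1/2) = C(176, 2) · (1/2) = 15400/2 = 7700 ≈ 7700.00000.

E[X] = 7700 = 7700.00000.


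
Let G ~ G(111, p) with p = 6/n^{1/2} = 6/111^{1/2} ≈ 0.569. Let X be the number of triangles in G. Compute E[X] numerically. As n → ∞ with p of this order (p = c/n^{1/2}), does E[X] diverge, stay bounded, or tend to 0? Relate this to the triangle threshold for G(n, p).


Number of potential triangles: C(111, 3) = 221815.
Each occurs with probability p³ ≈ (0.569)³ ≈ 1.84701e-01.
By linearity: E[X] = C(111, 3)·p³ ≈ 221815 · 1.84701e-01 ≈ 40969.456.
Since α = 1/2 < 1, p = c/n^{1/2} ≫ 1/n is above the triangle threshold p ~ 1/n. Asymptotically E[X] ~ (c³/6)·n^{3(1−α)} = (6³/6)·n^{1.5} → ∞; triangles are abundant w.h.p.

E[X] ≈ 40969.456; in regime p = Θ(1/n^{1/2}) E[X] diverges (above the triangle threshold p ~ 1/n).


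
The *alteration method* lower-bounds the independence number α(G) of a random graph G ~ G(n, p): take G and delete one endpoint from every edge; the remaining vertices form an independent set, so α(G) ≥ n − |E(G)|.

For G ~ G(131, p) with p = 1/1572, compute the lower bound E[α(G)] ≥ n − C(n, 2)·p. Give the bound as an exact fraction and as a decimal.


E[|E(G)|] = C(131, 2)·p = 8515 · (1/1572) = 65/12.
E[α(G)] ≥ n − E[|E(G)|] = 131 − 65/12 = 1507/12.
Numerically: ≈ 125.5833.
(This is only a lower bound; the true E[α(G)] may be larger.)

E[α(G)] ≥ 1507/12 ≈ 125.5833.


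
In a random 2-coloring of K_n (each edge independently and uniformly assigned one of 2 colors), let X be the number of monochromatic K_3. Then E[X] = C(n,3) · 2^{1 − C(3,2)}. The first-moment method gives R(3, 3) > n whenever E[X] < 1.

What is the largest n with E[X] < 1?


We need C(n, 3) · 2^{1 − 3} < 1, i.e. C(n, 3) < 2^{3 − 1} = 4.
Check values of n near the boundary:
  n = 3: C(3, 3) = 1; 1 < 4? YES
  n = 4: C(4, 3) = 4; 4 < 4? NO
The largest n with C(n, 3) < 4 is n = 3 (where E[X] = 1/4 ≈ 0.2500). Hence R(3, 3) > 3, i.e. R(3, 3) ≥ 4.

Largest n = 3; hence R(3, 3) > 3.


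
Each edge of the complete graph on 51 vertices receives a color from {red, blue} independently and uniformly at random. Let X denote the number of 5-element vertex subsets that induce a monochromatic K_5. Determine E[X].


Let X = Σ_S X_S over the C(51, 5) = 2349060 subsets S of size 5, where X_S = 1 if the K_5 on S is monochromatic.
For a fixed S, the K_5 on S has C(5, 2) = 10 edges. P[all 10 edges red] = (1/2)^10, and likewise for blue, so P[monochromatic] = 2·(1/2)^10 = 2^{1 − 10} = 1/512.
By linearity of expectation: E[X] = C(51, 5) · 2^{1 − 10} = 2349060 · 1/512 = 587265/128.
Numerically: E[X] ≈ 4588.008.

E[X] = C(51,5)·2^(1−C(5,2)) = 587265/128 ≈ 4588.008.


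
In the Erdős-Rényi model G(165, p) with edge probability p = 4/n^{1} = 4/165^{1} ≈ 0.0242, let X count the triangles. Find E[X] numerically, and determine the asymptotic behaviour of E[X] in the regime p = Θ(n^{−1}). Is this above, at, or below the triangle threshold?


Number of potential triangles: C(165, 3) = 735130.
Each occurs with probability p³ ≈ (0.0242)³ ≈ 1.42472e-05.
By linearity: E[X] = C(165, 3)·p³ ≈ 735130 · 1.42472e-05 ≈ 10.474.
Here α = 1, so p = 4/n is exactly at the triangle threshold p ~ 1/n. Asymptotically E[X] → c³/6 = 4³/6 = 32/3 ≈ 10.667, a bounded constant. In this regime the triangle count is asymptotically Poisson(c³/6).

E[X] ≈ 10.474; in regime p = Θ(1/n^{1}) E[X] stays bounded (at the triangle threshold p ~ 1/n).


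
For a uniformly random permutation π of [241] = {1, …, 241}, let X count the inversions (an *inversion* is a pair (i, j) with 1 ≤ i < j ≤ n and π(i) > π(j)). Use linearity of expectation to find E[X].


Write X = Σ X_I over the C(241, 2) = 28920 pairs i < j, with X_I the indicator of one inversion.
There are 28920 indicators.
For each fixed pair i < j, the values π(i) and π(j) are two distinct elements of {1, …, 241} in uniformly random order; by symmetry P[π(i) > π(j)] = 1/2.
By linearity: E[X] = 28920 · (1/2) = C(241, 2) · (1/2) = 28920/2 = 14460 ≈ 14460.00000.

E[X] = 14460 = 14460.00000.


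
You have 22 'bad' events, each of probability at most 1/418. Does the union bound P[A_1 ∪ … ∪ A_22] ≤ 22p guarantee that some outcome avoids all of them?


Union bound: P[∪_{i=1}^{22} A_i] ≤ Σ_i P[A_i] ≤ 22·p = 22·(1/418) = 1/19.
Numerically: 1/19 ≈ 0.05263.
Is 1/19 < 1? YES.
Since P[∪ A_i] ≤ 1/19 < 1, the complement has P[∩ A_i^c] ≥ 1 − 1/19 = 18/19 > 0, so some outcome avoids every A_i.

22·p = 1/19 ≈ 0.05263; existence CERTIFIED by the union bound.


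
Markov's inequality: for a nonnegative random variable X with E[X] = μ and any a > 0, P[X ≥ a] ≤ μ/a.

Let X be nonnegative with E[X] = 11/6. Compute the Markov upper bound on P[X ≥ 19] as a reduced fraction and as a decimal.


μ = E[X] = 11/6, a = 19.
Markov: P[X ≥ 19] ≤ μ/a = (11/6)/19 = 11/114.
Numerically: ≈ 0.09649.
(Since a = 19 > μ = 1.83333, the bound 11/114 is < 1 and informative.)

P[X ≥ 19] ≤ 11/114 ≈ 0.09649.


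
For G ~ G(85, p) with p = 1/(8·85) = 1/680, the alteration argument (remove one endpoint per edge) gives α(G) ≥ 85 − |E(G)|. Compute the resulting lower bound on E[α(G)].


E[|E(G)|] = C(85, 2)·p = 3570 · (1/680) = 21/4.
E[α(G)] ≥ n − E[|E(G)|] = 85 − 21/4 = 319/4.
Numerically: ≈ 79.75000.
(This is only a lower bound; the true E[α(G)] may be larger.)

E[α(G)] ≥ 319/4 ≈ 79.75000.


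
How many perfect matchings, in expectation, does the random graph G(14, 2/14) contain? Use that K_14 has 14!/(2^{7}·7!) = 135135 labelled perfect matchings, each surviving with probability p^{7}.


K_14 has 14!/(2^{7}·7!) = 135135 labelled perfect matchings.
For each such perfect matching H, let X_H = 1 if all 7 edges of H are present in G. Then P[X_H = 1] = p^{7} = (1/7)^{7} = 1/823543.
By linearity of expectation: E[X] = Σ_H E[X_H] = 135135 · p^{7} = 135135 · 1/823543 = 19305/117649.
Numerically: E[X] ≈ 0.16409.

E[X] = 135135 · (1/7)^{7} = 19305/117649 ≈ 0.16409.


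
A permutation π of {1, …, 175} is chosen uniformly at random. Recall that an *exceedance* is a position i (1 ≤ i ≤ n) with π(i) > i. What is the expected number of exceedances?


Write X = Σ_{i=1}^{175} X_i, where X_i = 1_{π(i) > i}.
For each fixed i, π(i) is uniform over {1, …, 175} (marginal of a uniform permutation), so P[π(i) > i] = (n − i)/n. Summing: Σ_{i=1}^{175} (n − i)/n = (0 + 1 + … + 174)/175 = 175(175 − 1)/(2·175) = (175 − 1)/2.
Hence E[X] = Σ_{i=1}^{175} (175 − i)/175 = 87 ≈ 87.00000.

E[X] = 87 = 87.00000.


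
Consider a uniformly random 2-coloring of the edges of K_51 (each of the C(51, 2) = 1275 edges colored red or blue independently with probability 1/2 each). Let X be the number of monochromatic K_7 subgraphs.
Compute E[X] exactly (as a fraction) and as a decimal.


Let X = Σ_S X_S over the C(51, 7) = 115775100 subsets S of size 7, where X_S = 1 if the K_7 on S is monochromatic.
For a fixed S, the K_7 on S has C(7, 2) = 21 edges. P[all 21 edges red] = (1/2)^21, and likewise for blue, so P[monochromatic] = 2·(1/2)^21 = 2^{1 − 21} = 1/1048576.
By linearity of expectation: E[X] = C(51, 7) · 2^{1 − 21} = 115775100 · 1/1048576 = 28943775/262144.
Numerically: E[X] ≈ 110.412.

E[X] = C(51,7)·2^(1−C(7,2)) = 28943775/262144 ≈ 110.412.


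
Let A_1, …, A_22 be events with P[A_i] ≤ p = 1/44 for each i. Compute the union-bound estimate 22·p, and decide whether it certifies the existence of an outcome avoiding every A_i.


Union bound: P[∪_{i=1}^{22} A_i] ≤ Σ_i P[A_i] ≤ 22·p = 22·(1/44) = 1/2.
Numerically: 1/2 ≈ 0.500.
Is 1/2 < 1? YES.
Since P[∪ A_i] ≤ 1/2 < 1, the complement has P[∩ A_i^c] ≥ 1 − 1/2 = 1/2 > 0, so some outcome avoids every A_i.

22·p = 1/2 ≈ 0.500; existence CERTIFIED by the union bound.


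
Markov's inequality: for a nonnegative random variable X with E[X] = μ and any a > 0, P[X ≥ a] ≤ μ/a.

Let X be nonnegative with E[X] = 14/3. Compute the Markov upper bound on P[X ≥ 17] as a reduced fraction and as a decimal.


μ = E[X] = 14/3, a = 17.
Markov: P[X ≥ 17] ≤ μ/a = (14/3)/17 = 14/51.
Numerically: ≈ 0.274510.
(Since a = 17 > μ = 4.666667, the bound 14/51 is < 1 and informative.)

P[X ≥ 17] ≤ 14/51 ≈ 0.274510.


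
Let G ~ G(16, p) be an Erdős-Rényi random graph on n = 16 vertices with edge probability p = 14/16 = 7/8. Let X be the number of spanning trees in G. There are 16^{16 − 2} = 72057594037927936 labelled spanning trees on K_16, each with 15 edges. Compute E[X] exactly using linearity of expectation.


K_16 has 16^{16 − 2} = 72057594037927936 labelled spanning trees.
For each such spanning tree H, let X_H = 1 if all 15 edges of H are present in G. Then P[X_H = 1] = p^{15} = (7/8)^{15} = 4747561509943/35184372088832.
By linearity: E[X] = Σ_H E[X_H] = 72057594037927936 · p^{15} = 72057594037927936 · 4747561509943/35184372088832 = 9723005972363264.
Numerically: E[X] ≈ 9.72e+15.

E[X] = 72057594037927936 · (7/8)^{15} = 9723005972363264 ≈ 9.72e+15.


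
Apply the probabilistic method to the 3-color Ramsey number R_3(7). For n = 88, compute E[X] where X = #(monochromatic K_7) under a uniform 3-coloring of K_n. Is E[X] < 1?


E[X] = C(88, 7) · 3^{1 − 21} = 6348337336 · 3^{−20} = 6348337336/3486784401.
As a reduced fraction: E[X] = 6348337336/3486784401 ≈ 1.82069.
Is E[X] < 1? NO.
Since E[X] ≥ 1, the first-moment bound is inconclusive at n = 88; it does NOT by itself certify R_3(7) > 88.

E[X] = 6348337336/3486784401 ≈ 1.82069; E[X] ≥ 1; first-moment method inconclusive here.


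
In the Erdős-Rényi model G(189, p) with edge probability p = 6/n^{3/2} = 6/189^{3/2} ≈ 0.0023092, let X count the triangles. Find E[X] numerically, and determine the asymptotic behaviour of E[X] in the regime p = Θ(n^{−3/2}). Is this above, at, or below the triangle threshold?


Number of potential triangles: C(189, 3) = 1107414.
Each occurs with probability p³ ≈ (0.0023092)³ ≈ 1.2313333e-08.
By linearity: E[X] = C(189, 3)·p³ ≈ 1107414 · 1.2313333e-08 ≈ 0.01364.
Since α = 3/2 > 1, p = c/n^{3/2} = o(1/n) is below the triangle threshold p ~ 1/n. Asymptotically E[X] ~ (c³/6)·n^{3(1−α)} = (6³/6)·n^{-1.5} → 0, so by Markov's inequality G has no triangles w.h.p.

E[X] ≈ 0.01364; in regime p = Θ(1/n^{3/2}) E[X] tends to 0 (below the triangle threshold p ~ 1/n).


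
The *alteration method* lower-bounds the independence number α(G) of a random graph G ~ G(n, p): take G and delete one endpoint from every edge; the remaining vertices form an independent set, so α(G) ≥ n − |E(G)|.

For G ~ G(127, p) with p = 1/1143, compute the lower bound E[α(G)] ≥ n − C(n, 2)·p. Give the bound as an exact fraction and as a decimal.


E[|E(G)|] = C(127, 2)·p = 8001 · (1/1143) = 7.
E[α(G)] ≥ n − E[|E(G)|] = 127 − 7 = 120.
Numerically: ≈ 120.000.
(This is only a lower bound; the true E[α(G)] may be larger.)

E[α(G)] ≥ 120 ≈ 120.000.


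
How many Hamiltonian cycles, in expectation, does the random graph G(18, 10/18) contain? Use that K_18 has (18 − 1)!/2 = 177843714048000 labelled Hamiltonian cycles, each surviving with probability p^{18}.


K_18 has (18 − 1)!/2 = 177843714048000 labelled Hamiltonian cycles.
For each such Hamiltonian cycle H, let X_H = 1 if all 18 edges of H are present in G. Then P[X_H = 1] = p^{18} = (5/9)^{18} = 3814697265625/150094635296999121.
By linearity of expectation: E[X] = Σ_H E[X_H] = 177843714048000 · p^{18} = 177843714048000 · 3814697265625/150094635296999121 = 930617187500000000000000/205891132094649.
Numerically: E[X] ≈ 4.5199e+09.

E[X] = 177843714048000 · (5/9)^{18} = 930617187500000000000000/205891132094649 ≈ 4.5199e+09.


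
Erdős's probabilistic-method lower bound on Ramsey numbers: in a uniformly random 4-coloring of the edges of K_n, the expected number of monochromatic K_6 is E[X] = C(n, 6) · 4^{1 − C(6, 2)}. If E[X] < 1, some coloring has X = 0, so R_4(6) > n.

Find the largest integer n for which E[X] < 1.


We need C(n, 6) · 4^{1 − 15} < 1, i.e. C(n, 6) < 4^{15 − 1} = 268435456.
Check values of n near the boundary:
  n = 74: C(74, 6) = 185250786; 185250786 < 268435456? YES
  n = 75: C(75, 6) = 201359550; 201359550 < 268435456? YES
  n = 76: C(76, 6) = 218618940; 218618940 < 268435456? YES
  n = 77: C(77, 6) = 237093780; 237093780 < 268435456? YES
  n = 78: C(78, 6) = 256851595; 256851595 < 268435456? YES
  n = 79: C(79, 6) = 277962685; 277962685 < 268435456? NO
The largest n with C(n, 6) < 268435456 is n = 78 (where E[X] = 256851595/268435456 ≈ 0.9568468). Hence R_4(6) > 78, i.e. R_4(6) ≥ 79.

Largest n = 78; hence R_4(6) > 78.


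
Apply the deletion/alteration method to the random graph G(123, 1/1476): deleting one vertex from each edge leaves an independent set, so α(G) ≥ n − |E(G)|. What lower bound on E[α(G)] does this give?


E[|E(G)|] = C(123, 2)·p = 7503 · (1/1476) = 61/12.
E[α(G)] ≥ n − E[|E(G)|] = 123 − 61/12 = 1415/12.
Numerically: ≈ 117.91667.
(This is only a lower bound; the true E[α(G)] may be larger.)

E[α(G)] ≥ 1415/12 ≈ 117.91667.


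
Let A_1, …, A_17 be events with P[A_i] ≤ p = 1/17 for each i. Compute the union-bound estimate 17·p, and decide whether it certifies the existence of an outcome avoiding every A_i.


Union bound: P[∪_{i=1}^{17} A_i] ≤ Σ_i P[A_i] ≤ 17·p = 17·(1/17) = 1.
Numerically: 1 ≈ 1.0000000.
Is 1 < 1? NO.
Since the bound 1 is ≥ 1, the union bound is uninformative here; it does NOT by itself certify existence.

17·p = 1 ≈ 1.0000000; existence NOT certified by the union bound.


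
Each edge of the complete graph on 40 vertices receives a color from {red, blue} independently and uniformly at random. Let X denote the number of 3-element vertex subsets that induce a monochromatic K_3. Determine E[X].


Let X = Σ_S X_S over the C(40, 3) = 9880 subsets S of size 3, where X_S = 1 if the K_3 on S is monochromatic.
For a fixed S, the K_3 on S has C(3, 2) = 3 edges. P[all 3 edges red] = (1/2)^3, and likewise for blue, so P[monochromatic] = 2·(1/2)^3 = 2^{1 − 3} = 1/4.
By linearity of expectation: E[X] = C(40, 3) · 2^{1 − 3} = 9880 · 1/4 = 2470.
Numerically: E[X] ≈ 2470.0000.

E[X] = C(40,3)·2^(1−C(3,2)) = 2470 ≈ 2470.0000.


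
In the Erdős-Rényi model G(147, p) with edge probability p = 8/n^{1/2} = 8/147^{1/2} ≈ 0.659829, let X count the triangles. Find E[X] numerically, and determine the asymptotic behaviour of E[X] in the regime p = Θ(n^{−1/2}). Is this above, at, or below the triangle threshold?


Number of potential triangles: C(147, 3) = 518665.
Each occurs with probability p³ ≈ (0.659829)³ ≈ 2.87272437e-01.
By linearity: E[X] = C(147, 3)·p³ ≈ 518665 · 2.87272437e-01 ≈ 148998.158613.
Since α = 1/2 < 1, p = c/n^{1/2} ≫ 1/n is above the triangle threshold p ~ 1/n. Asymptotically E[X] ~ (c³/6)·n^{3(1−α)} = (8³/6)·n^{1.5} → ∞; triangles are abundant w.h.p.

E[X] ≈ 148998.158613; in regime p = Θ(1/n^{1/2}) E[X] diverges (above the triangle threshold p ~ 1/n).


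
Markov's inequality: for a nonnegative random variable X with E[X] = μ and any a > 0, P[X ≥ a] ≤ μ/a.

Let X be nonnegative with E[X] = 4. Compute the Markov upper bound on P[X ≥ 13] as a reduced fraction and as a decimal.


μ = E[X] = 4, a = 13.
Markov: P[X ≥ 13] ≤ μ/a = (4)/13 = 4/13.
Numerically: ≈ 0.3077.
(Since a = 13 > μ = 4.0000, the bound 4/13 is < 1 and informative.)

P[X ≥ 13] ≤ 4/13 ≈ 0.3077.


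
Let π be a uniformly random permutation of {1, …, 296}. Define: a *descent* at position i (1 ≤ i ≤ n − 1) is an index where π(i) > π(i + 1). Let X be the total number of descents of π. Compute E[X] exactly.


Write X = Σ X_I over i = 1, …, 295, with X_I the indicator of one descent.
There are 295 indicators.
For each fixed i, the pair (π(i), π(i+1)) is a uniformly random ordered pair of distinct values from {1, …, 296}; by symmetry P[π(i) > π(i+1)] = 1/2.
By linearity: E[X] = 295 · (1/2) = (296 − 1) · (1/2) = 295/2 ≈ 147.50000.

E[X] = 295/2 = 147.50000.


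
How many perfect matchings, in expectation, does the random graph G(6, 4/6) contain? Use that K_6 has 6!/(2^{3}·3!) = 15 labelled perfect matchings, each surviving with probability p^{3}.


K_6 has 6!/(2^{3}·3!) = 15 labelled perfect matchings.
For each such perfect matching H, let X_H = 1 if all 3 edges of H are present in G. Then P[X_H = 1] = p^{3} = (2/3)^{3} = 8/27.
Summing the indicators: E[X] = Σ_H E[X_H] = 15 · p^{3} = 15 · 8/27 = 40/9.
Numerically: E[X] ≈ 4.44.

E[X] = 15 · (2/3)^{3} = 40/9 ≈ 4.44.


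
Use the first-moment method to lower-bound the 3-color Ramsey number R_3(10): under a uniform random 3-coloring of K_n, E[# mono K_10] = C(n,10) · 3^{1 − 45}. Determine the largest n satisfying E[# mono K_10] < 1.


We need C(n, 10) · 3^{1 − 45} < 1, i.e. C(n, 10) < 3^{45 − 1} = 984770902183611232881.
Check values of n near the boundary:
  n = 570: C(570, 10) = 921524823451961408691; 921524823451961408691 < 984770902183611232881? YES
  n = 571: C(571, 10) = 937951290893172842001; 937951290893172842001 < 984770902183611232881? YES
  n = 572: C(572, 10) = 954640815642161682606; 954640815642161682606 < 984770902183611232881? YES
  n = 573: C(573, 10) = 971597135635805762226; 971597135635805762226 < 984770902183611232881? YES
  n = 574: C(574, 10) = 988824035203816502691; 988824035203816502691 < 984770902183611232881? NO
The largest n with C(n, 10) < 984770902183611232881 is n = 573 (where E[X] = 35985079097622435638/36472996377170786403 ≈ 0.9866225). Hence R_3(10) > 573, i.e. R_3(10) ≥ 574.

Largest n = 573; hence R_3(10) > 573.


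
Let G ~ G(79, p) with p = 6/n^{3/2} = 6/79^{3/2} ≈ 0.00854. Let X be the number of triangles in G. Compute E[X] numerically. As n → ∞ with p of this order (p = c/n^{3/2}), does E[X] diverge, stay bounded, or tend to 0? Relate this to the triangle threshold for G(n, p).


Number of potential triangles: C(79, 3) = 79079.
Each occurs with probability p³ ≈ (0.00854)³ ≈ 6.23924e-07.
By linearity: E[X] = C(79, 3)·p³ ≈ 79079 · 6.23924e-07 ≈ 0.049.
Since α = 3/2 > 1, p = c/n^{3/2} = o(1/n) is below the triangle threshold p ~ 1/n. Asymptotically E[X] ~ (c³/6)·n^{3(1−α)} = (6³/6)·n^{-1.5} → 0, so by Markov's inequality G has no triangles w.h.p.

E[X] ≈ 0.049; in regime p = Θ(1/n^{3/2}) E[X] tends to 0 (below the triangle threshold p ~ 1/n).


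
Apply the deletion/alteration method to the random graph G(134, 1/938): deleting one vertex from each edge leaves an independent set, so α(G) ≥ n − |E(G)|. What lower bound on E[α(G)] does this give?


E[|E(G)|] = C(134, 2)·p = 8911 · (1/938) = 19/2.
E[α(G)] ≥ n − E[|E(G)|] = 134 − 19/2 = 249/2.
Numerically: ≈ 124.500.
(This is only a lower bound; the true E[α(G)] may be larger.)

E[α(G)] ≥ 249/2 ≈ 124.500.


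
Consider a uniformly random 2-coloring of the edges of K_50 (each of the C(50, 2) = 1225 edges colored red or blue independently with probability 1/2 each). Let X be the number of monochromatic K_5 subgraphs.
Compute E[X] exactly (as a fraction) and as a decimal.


Let X = Σ_S X_S over the C(50, 5) = 2118760 subsets S of size 5, where X_S = 1 if the K_5 on S is monochromatic.
For a fixed S, the K_5 on S has C(5, 2) = 10 edges. P[all 10 edges red] = (1/2)^10, and likewise for blue, so P[monochromatic] = 2·(1/2)^10 = 2^{1 − 10} = 1/512.
By linearity: E[X] = C(50, 5) · 2^{1 − 10} = 2118760 · 1/512 = 264845/64.
Numerically: E[X] ≈ 4138.203125.

E[X] = C(50,5)·2^(1−C(5,2)) = 264845/64 ≈ 4138.203125.


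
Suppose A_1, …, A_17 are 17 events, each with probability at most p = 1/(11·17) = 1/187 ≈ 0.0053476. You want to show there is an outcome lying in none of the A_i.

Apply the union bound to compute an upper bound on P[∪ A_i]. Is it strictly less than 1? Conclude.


Union bound: P[∪_{i=1}^{17} A_i] ≤ Σ_i P[A_i] ≤ 17·p = 17·(1/187) = 1/11.
Numerically: 1/11 ≈ 0.0909091.
Is 1/11 < 1? YES.
Since P[∪ A_i] ≤ 1/11 < 1, the complement has P[∩ A_i^c] ≥ 1 − 1/11 = 10/11 > 0, so some outcome avoids every A_i.

17·p = 1/11 ≈ 0.0909091; existence CERTIFIED by the union bound.


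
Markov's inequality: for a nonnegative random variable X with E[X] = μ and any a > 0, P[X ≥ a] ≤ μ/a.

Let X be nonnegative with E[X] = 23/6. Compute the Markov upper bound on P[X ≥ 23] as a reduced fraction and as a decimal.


μ = E[X] = 23/6, a = 23.
Markov: P[X ≥ 23] ≤ μ/a = (23/6)/23 = 1/6.
Numerically: ≈ 0.167.
(Since a = 23 > μ = 3.833, the bound 1/6 is < 1 and informative.)

P[X ≥ 23] ≤ 1/6 ≈ 0.167.


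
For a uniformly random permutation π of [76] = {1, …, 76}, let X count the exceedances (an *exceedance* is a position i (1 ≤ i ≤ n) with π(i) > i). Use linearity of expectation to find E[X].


Write X = Σ_{i=1}^{76} X_i, where X_i = 1_{π(i) > i}.
For each fixed i, π(i) is uniform over {1, …, 76} (marginal of a uniform permutation), so P[π(i) > i] = (n − i)/n. Summing: Σ_{i=1}^{76} (n − i)/n = (0 + 1 + … + 75)/76 = 76(76 − 1)/(2·76) = (76 − 1)/2.
Hence E[X] = Σ_{i=1}^{76} (76 − i)/76 = 75/2 ≈ 37.50000.

E[X] = 75/2 = 37.50000.


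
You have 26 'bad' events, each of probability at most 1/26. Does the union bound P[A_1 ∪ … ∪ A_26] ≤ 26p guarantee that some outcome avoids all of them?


Union bound: P[∪_{i=1}^{26} A_i] ≤ Σ_i P[A_i] ≤ 26·p = 26·(1/26) = 1.
Numerically: 1 ≈ 1.00000.
Is 1 < 1? NO.
Since the bound 1 is ≥ 1, the union bound is uninformative here; it does NOT by itself certify existence.

26·p = 1 ≈ 1.00000; existence NOT certified by the union bound.


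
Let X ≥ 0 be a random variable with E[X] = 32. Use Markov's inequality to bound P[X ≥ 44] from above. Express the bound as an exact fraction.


μ = E[X] = 32, a = 44.
Markov: P[X ≥ 44] ≤ μ/a = (32)/44 = 8/11.
Numerically: ≈ 0.72727.
(Since a = 44 > μ = 32.00000, the bound 8/11 is < 1 and informative.)

P[X ≥ 44] ≤ 8/11 ≈ 0.72727.


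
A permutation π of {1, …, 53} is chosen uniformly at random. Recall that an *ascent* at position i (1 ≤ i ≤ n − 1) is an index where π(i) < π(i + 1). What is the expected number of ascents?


Write X = Σ X_I over i = 1, …, 52, with X_I the indicator of one ascent.
There are 52 indicators.
For each fixed i, the pair (π(i), π(i+1)) is a uniformly random ordered pair of distinct values from {1, …, 53}; by symmetry P[π(i) < π(i+1)] = 1/2.
By linearity: E[X] = 52 · (1/2) = (53 − 1) · (1/2) = 26 ≈ 26.000.

E[X] = 26 = 26.000.


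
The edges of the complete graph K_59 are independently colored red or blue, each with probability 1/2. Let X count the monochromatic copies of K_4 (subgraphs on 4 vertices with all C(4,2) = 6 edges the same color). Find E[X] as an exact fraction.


Let X = Σ_S X_S over the C(59, 4) = 455126 subsets S of size 4, where X_S = 1 if the K_4 on S is monochromatic.
For a fixed S, the K_4 on S has C(4, 2) = 6 edges. P[all 6 edges red] = (1/2)^6, and likewise for blue, so P[monochromatic] = 2·(1/2)^6 = 2^{1 − 6} = 1/32.
By linearity: E[X] = C(59, 4) · 2^{1 − 6} = 455126 · 1/32 = 227563/16.
Numerically: E[X] ≈ 14222.6875.

E[X] = C(59,4)·2^(1−C(4,2)) = 227563/16 ≈ 14222.6875.


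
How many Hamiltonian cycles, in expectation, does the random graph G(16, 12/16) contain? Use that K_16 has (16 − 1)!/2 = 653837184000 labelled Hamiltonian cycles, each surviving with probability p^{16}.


K_16 has (16 − 1)!/2 = 653837184000 labelled Hamiltonian cycles.
For each such Hamiltonian cycle H, let X_H = 1 if all 16 edges of H are present in G. Then P[X_H = 1] = p^{16} = (3/4)^{16} = 43046721/4294967296.
By linearity: E[X] = Σ_H E[X_H] = 653837184000 · p^{16} = 653837184000 · 43046721/4294967296 = 27485885585032875/4194304.
Numerically: E[X] ≈ 6.55315e+09.

E[X] = 653837184000 · (3/4)^{16} = 27485885585032875/4194304 ≈ 6.55315e+09.


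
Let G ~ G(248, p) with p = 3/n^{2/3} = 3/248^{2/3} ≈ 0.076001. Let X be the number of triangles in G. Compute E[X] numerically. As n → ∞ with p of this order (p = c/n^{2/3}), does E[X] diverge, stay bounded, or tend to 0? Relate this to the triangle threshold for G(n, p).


Number of potential triangles: C(248, 3) = 2511496.
Each occurs with probability p³ ≈ (0.076001)³ ≈ 4.3899584e-04.
By linearity: E[X] = C(248, 3)·p³ ≈ 2511496 · 4.3899584e-04 ≈ 1102.53629.
Since α = 2/3 < 1, p = c/n^{2/3} ≫ 1/n is above the triangle threshold p ~ 1/n. Asymptotically E[X] ~ (c³/6)·n^{3(1−α)} = (3³/6)·n^{1} → ∞; triangles are abundant w.h.p.

E[X] ≈ 1102.53629; in regime p = Θ(1/n^{2/3}) E[X] diverges (above the triangle threshold p ~ 1/n).


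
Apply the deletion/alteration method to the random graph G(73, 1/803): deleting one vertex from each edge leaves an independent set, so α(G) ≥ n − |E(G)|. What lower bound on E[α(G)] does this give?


E[|E(G)|] = C(73, 2)·p = 2628 · (1/803) = 36/11.
E[α(G)] ≥ n − E[|E(G)|] = 73 − 36/11 = 767/11.
Numerically: ≈ 69.72727.
(This is only a lower bound; the true E[α(G)] may be larger.)

E[α(G)] ≥ 767/11 ≈ 69.72727.


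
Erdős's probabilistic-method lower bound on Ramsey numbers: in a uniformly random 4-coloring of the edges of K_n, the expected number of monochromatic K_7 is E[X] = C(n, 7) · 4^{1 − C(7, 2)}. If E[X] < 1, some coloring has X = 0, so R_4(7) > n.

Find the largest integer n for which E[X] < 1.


We need C(n, 7) · 4^{1 − 21} < 1, i.e. C(n, 7) < 4^{21 − 1} = 1099511627776.
Check values of n near the boundary:
  n = 177: C(177, 7) = 957664425960; 957664425960 < 1099511627776? YES
  n = 178: C(178, 7) = 996867063280; 996867063280 < 1099511627776? YES
  n = 179: C(179, 7) = 1037437234460; 1037437234460 < 1099511627776? YES
  n = 180: C(180, 7) = 1079414463600; 1079414463600 < 1099511627776? YES
  n = 181: C(181, 7) = 1122839183400; 1122839183400 < 1099511627776? NO
  n = 182: C(182, 7) = 1167752750736; 1167752750736 < 1099511627776? NO
The largest n with C(n, 7) < 1099511627776 is n = 180 (where E[X] = 67463403975/68719476736 ≈ 0.9817). Hence R_4(7) > 180, i.e. R_4(7) ≥ 181.

Largest n = 180; hence R_4(7) > 180.


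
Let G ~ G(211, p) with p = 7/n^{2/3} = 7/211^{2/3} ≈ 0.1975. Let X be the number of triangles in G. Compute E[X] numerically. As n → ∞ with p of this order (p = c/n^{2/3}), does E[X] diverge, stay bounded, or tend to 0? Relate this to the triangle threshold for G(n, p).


Number of potential triangles: C(211, 3) = 1543465.
Each occurs with probability p³ ≈ (0.1975)³ ≈ 7.704229e-03.
By linearity: E[X] = C(211, 3)·p³ ≈ 1543465 · 7.704229e-03 ≈ 11891.2085.
Since α = 2/3 < 1, p = c/n^{2/3} ≫ 1/n is above the triangle threshold p ~ 1/n. Asymptotically E[X] ~ (c³/6)·n^{3(1−α)} = (7³/6)·n^{1} → ∞; triangles are abundant w.h.p.

E[X] ≈ 11891.2085; in regime p = Θ(1/n^{2/3}) E[X] diverges (above the triangle threshold p ~ 1/n).


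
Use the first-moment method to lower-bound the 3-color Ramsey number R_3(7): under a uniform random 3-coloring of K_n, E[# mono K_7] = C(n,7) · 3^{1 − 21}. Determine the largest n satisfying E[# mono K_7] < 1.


We need C(n, 7) · 3^{1 − 21} < 1, i.e. C(n, 7) < 3^{21 − 1} = 3486784401.
Check values of n near the boundary:
  n = 75: C(75, 7) = 1984829850; 1984829850 < 3486784401? YES
  n = 76: C(76, 7) = 2186189400; 2186189400 < 3486784401? YES
  n = 77: C(77, 7) = 2404808340; 2404808340 < 3486784401? YES
  n = 78: C(78, 7) = 2641902120; 2641902120 < 3486784401? YES
  n = 79: C(79, 7) = 2898753715; 2898753715 < 3486784401? YES
  n = 80: C(80, 7) = 3176716400; 3176716400 < 3486784401? YES
  n = 81: C(81, 7) = 3477216600; 3477216600 < 3486784401? YES
  n = 82: C(82, 7) = 3801756816; 3801756816 < 3486784401? NO
The largest n with C(n, 7) < 3486784401 is n = 81 (where E[X] = 42928600/43046721 ≈ 0.99726). Hence R_3(7) > 81, i.e. R_3(7) ≥ 82.

Largest n = 81; hence R_3(7) > 81.
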